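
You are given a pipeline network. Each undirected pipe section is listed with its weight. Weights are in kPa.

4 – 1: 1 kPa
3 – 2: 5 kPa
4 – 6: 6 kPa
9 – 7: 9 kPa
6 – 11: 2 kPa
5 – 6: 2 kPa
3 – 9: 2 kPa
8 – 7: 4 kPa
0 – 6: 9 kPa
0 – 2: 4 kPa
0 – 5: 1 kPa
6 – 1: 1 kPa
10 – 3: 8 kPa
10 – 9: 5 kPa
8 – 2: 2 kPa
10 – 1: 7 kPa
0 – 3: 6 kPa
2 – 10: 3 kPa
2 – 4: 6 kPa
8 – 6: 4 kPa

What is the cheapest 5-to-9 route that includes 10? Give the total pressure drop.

Shortest 5→10: 5 → 0 → 2 → 10 = 8
Shortest 10→9: 10 → 9 = 5
Total via 10: 8 + 5 = 13 kPa.

13 kPa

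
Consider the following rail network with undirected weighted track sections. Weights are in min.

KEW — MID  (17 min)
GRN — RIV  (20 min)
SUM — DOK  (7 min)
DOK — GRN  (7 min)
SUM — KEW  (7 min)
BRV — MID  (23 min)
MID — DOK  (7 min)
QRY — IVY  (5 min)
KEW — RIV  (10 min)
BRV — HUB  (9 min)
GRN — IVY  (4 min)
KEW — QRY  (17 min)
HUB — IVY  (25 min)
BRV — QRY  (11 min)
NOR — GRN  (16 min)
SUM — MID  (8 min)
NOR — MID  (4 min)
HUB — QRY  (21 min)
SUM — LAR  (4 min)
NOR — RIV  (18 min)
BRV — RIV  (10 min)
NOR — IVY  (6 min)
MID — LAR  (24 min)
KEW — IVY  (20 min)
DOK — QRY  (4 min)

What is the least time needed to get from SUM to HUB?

31 min

Settle nodes by increasing distance from SUM:
SUM: 0
LAR: 4  (via SUM)
DOK: 7  (via SUM)
KEW: 7  (via SUM)
MID: 8  (via SUM)
QRY: 11  (via DOK)
NOR: 12  (via MID)
GRN: 14  (via DOK)
IVY: 16  (via QRY)
RIV: 17  (via KEW)
BRV: 22  (via QRY)
HUB: 31  (via BRV)
Shortest route: SUM → DOK → QRY → BRV → HUB = 31 min.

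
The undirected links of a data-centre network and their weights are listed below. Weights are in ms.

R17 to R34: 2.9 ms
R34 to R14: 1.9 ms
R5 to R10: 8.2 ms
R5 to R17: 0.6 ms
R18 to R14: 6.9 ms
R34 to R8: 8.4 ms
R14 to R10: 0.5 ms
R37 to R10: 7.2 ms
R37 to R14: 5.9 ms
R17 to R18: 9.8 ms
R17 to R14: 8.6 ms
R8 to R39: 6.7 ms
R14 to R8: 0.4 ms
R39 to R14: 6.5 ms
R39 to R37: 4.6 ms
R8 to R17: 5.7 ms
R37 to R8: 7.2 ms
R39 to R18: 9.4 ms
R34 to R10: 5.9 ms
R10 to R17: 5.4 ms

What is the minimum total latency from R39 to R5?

Candidate routes:
R39 → R14 → R34 → R17 → R5: 6.5+1.9+2.9+0.6 = 11.9
R39 → R8 → R14 → R34 → R17 → R5: 6.7+0.4+1.9+2.9+0.6 = 12.5
R39 → R8 → R17 → R5: 6.7+5.7+0.6 = 13
Cheapest is R39 → R14 → R34 → R17 → R5 at 11.9 ms.

11.9 ms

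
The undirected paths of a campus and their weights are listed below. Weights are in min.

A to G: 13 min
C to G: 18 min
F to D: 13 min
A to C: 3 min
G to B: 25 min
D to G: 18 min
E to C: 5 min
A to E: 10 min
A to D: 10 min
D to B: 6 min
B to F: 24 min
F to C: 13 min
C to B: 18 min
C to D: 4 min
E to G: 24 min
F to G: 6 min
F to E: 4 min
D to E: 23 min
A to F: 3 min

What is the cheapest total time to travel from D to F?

Candidate routes:
D → A → F: 10+3 = 13
D → F: 13 = 13
D → C → A → F: 4+3+3 = 10
Cheapest is D → C → A → F at 10 min.

10 min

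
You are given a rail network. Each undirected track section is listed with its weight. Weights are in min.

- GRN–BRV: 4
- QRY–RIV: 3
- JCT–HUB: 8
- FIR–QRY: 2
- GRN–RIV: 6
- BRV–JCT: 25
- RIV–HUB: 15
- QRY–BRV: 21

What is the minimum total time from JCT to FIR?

Running Dijkstra from JCT:
JCT: 0
HUB: 8  (via JCT)
RIV: 23  (via HUB)
BRV: 25  (via JCT)
QRY: 26  (via RIV)
FIR: 28  (via QRY)
Shortest route: JCT–HUB–RIV–QRY–FIR = 28 min.

28 min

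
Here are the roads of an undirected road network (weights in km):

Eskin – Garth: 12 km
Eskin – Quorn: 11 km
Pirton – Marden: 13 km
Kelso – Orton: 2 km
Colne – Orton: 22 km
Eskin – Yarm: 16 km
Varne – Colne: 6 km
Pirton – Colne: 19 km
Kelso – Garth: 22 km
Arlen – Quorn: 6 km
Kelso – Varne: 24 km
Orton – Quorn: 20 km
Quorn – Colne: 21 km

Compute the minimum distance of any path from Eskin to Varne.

38 km

Running Dijkstra from Eskin:
Eskin: 0
Quorn: 11  (via Eskin)
Garth: 12  (via Eskin)
Yarm: 16  (via Eskin)
Arlen: 17  (via Quorn)
Orton: 31  (via Quorn)
Colne: 32  (via Quorn)
Kelso: 33  (via Orton)
Varne: 38  (via Colne)
Shortest route: Eskin → Quorn → Colne → Varne = 38 km.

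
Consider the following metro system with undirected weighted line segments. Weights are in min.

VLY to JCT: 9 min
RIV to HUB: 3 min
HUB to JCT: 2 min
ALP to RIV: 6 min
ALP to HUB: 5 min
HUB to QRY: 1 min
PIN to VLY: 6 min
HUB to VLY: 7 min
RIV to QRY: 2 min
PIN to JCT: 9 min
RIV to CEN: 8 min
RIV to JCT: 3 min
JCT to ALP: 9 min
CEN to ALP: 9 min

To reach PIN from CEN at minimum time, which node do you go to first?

Compare a few routes:
CEN–RIV–QRY–HUB–JCT–PIN: 8+2+1+2+9 = 22
CEN–RIV–JCT–PIN: 8+3+9 = 20
The minimum is 20 min via CEN–RIV–JCT–PIN.
So from CEN the first move is to RIV.

RIV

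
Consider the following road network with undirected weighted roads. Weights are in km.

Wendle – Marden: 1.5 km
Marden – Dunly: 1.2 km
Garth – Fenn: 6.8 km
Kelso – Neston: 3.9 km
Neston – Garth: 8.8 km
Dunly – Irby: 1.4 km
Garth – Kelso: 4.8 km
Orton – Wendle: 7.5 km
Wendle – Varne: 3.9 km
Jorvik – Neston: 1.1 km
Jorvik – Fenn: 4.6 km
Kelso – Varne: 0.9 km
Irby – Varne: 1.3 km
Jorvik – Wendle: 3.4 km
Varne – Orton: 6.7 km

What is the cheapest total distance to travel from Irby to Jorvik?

Running Dijkstra from Irby:
Irby: 0
Varne: 1.3  (via Irby)
Dunly: 1.4  (via Irby)
Kelso: 2.2  (via Varne)
Marden: 2.6  (via Dunly)
Wendle: 4.1  (via Marden)
Neston: 6.1  (via Kelso)
Garth: 7  (via Kelso)
Jorvik: 7.2  (via Neston)
Shortest route: Irby–Varne–Kelso–Neston–Jorvik = 7.2 km.

7.2 km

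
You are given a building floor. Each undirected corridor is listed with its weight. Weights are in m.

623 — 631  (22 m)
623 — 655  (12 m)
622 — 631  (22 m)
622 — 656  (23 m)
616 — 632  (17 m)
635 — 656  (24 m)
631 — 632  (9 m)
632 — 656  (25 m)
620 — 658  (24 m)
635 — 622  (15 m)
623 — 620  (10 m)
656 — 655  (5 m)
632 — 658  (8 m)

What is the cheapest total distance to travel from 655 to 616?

47 m

Candidate routes:
655 → 623 → 631 → 632 → 616: 12+22+9+17 = 60
655 → 656 → 622 → 631 → 632 → 616: 5+23+22+9+17 = 76
655 → 656 → 632 → 616: 5+25+17 = 47
655 → 623 → 620 → 658 → 632 → 616: 12+10+24+8+17 = 71
The minimum is 47 m via 655 → 656 → 632 → 616.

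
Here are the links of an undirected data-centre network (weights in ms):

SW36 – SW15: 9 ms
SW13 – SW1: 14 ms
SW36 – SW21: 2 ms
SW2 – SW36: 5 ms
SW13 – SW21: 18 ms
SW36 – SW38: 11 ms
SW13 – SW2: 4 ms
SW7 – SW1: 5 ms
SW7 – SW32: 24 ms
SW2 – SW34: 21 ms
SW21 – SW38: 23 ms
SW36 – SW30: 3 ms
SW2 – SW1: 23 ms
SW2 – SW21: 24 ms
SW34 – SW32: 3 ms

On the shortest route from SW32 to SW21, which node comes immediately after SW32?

Compare a few routes:
SW32–SW34–SW2–SW21: 3+21+24 = 48
SW32–SW7–SW1–SW13–SW2–SW36–SW21: 24+5+14+4+5+2 = 54
SW32–SW34–SW2–SW13–SW21: 3+21+4+18 = 46
SW32–SW34–SW2–SW36–SW21: 3+21+5+2 = 31
Cheapest is SW32–SW34–SW2–SW36–SW21 at 31 ms.
So from SW32 the first move is to SW34.

SW34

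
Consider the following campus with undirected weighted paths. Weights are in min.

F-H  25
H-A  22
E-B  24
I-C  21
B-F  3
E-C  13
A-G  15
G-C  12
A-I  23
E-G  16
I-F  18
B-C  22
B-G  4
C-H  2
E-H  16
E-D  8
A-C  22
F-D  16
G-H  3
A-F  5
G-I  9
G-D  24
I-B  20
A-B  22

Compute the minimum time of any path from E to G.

16 min

Candidate routes:
E - C - H - G: 13+2+3 = 18
E - H - G: 16+3 = 19
E - G: 16 = 16
The minimum is 16 min via E - G.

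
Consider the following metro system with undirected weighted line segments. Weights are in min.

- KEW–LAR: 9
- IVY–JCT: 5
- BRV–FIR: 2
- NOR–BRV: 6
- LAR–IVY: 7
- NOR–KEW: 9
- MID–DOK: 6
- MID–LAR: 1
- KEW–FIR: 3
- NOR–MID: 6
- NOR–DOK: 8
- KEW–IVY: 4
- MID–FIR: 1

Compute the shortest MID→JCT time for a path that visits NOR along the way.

Shortest MID→NOR: MID → NOR = 6
Shortest NOR→JCT: NOR → KEW → IVY → JCT = 18
Total via NOR: 6 + 18 = 24 min.

24 min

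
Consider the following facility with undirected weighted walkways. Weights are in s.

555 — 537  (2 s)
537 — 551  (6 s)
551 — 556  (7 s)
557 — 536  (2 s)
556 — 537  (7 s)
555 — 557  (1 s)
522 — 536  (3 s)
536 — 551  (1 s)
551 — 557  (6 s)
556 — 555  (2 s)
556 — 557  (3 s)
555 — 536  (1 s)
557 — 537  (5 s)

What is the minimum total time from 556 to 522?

6 s

Candidate routes:
556 - 557 - 536 - 522: 3+2+3 = 8
556 - 557 - 555 - 536 - 522: 3+1+1+3 = 8
556 - 555 - 536 - 522: 2+1+3 = 6
556 - 555 - 557 - 536 - 522: 2+1+2+3 = 8
The minimum is 6 s via 556 - 555 - 536 - 522.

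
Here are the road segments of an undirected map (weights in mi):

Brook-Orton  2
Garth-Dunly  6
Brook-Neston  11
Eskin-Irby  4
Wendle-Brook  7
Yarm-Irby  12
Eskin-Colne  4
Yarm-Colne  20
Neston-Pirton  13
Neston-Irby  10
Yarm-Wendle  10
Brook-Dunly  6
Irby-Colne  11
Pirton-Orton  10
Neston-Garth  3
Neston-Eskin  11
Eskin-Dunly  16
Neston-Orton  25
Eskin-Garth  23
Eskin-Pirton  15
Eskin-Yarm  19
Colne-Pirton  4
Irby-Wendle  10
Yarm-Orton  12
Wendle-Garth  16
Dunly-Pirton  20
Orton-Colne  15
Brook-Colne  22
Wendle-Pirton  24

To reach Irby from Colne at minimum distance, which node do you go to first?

Enumerating some paths:
Colne–Irby: 11 = 11
Colne–Eskin–Irby: 4+4 = 8
Cheapest is Colne–Eskin–Irby at 8 mi.
So from Colne the first move is to Eskin.

Eskin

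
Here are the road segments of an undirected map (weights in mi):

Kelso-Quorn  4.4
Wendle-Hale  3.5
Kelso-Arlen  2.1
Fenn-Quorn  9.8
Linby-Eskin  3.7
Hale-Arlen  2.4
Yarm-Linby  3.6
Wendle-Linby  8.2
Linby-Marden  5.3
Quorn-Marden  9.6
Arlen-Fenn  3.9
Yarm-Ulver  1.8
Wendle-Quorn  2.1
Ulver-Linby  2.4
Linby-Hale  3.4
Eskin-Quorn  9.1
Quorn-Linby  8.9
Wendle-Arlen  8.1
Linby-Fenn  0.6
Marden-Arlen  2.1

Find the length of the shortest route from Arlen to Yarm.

Running Dijkstra from Arlen:
Arlen: 0
Kelso: 2.1  (via Arlen)
Marden: 2.1  (via Arlen)
Hale: 2.4  (via Arlen)
Fenn: 3.9  (via Arlen)
Linby: 4.5  (via Fenn)
Wendle: 5.9  (via Hale)
Quorn: 6.5  (via Kelso)
Ulver: 6.9  (via Linby)
Yarm: 8.1  (via Linby)
Shortest route: Arlen–Fenn–Linby–Yarm = 8.1 mi.

8.1 mi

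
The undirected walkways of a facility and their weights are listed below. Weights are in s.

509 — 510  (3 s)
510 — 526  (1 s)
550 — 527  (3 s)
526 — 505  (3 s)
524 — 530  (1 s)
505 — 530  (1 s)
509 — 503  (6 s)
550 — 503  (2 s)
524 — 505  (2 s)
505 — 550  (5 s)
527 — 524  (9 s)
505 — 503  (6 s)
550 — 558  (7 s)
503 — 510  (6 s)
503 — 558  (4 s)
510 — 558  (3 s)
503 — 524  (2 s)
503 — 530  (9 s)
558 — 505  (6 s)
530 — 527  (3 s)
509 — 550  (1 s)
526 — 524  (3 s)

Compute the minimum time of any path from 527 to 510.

Compare a few routes:
527 → 530 → 524 → 526 → 510: 3+1+3+1 = 8
527 → 530 → 505 → 526 → 510: 3+1+3+1 = 8
527 → 550 → 509 → 510: 3+1+3 = 7
Cheapest is 527 → 550 → 509 → 510 at 7 s.

7 s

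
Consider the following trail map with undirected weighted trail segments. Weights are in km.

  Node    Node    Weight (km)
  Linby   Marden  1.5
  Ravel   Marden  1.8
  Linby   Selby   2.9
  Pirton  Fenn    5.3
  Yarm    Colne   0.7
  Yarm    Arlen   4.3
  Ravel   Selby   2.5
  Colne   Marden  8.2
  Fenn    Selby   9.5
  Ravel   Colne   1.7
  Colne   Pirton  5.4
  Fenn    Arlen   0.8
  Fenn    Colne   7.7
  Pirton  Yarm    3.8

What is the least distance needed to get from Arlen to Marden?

Running Dijkstra from Arlen:
Arlen: 0
Fenn: 0.8  (via Arlen)
Yarm: 4.3  (via Arlen)
Colne: 5  (via Yarm)
Pirton: 6.1  (via Fenn)
Ravel: 6.7  (via Colne)
Marden: 8.5  (via Ravel)
Shortest route: Arlen → Yarm → Colne → Ravel → Marden = 8.5 km.

8.5 km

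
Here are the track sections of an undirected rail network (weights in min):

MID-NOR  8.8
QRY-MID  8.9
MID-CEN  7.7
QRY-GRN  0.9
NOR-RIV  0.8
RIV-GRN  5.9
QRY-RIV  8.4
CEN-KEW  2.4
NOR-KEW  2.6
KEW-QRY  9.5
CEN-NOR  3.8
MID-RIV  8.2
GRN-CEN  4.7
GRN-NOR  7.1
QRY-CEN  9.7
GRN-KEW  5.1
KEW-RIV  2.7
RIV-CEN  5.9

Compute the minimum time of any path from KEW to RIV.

Settle nodes by increasing distance from KEW:
KEW: 0
CEN: 2.4  (via KEW)
NOR: 2.6  (via KEW)
RIV: 2.7  (via KEW)
Shortest route: KEW → RIV = 2.7 min.

2.7 min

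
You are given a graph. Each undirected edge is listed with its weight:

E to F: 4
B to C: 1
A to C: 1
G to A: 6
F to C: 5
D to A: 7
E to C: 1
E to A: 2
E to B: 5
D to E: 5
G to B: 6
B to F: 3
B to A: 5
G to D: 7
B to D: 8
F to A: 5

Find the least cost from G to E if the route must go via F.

Shortest G→F: G–B–F = 9
Shortest F→E: F–E = 4
Total via F: 9 + 4 = 13.

13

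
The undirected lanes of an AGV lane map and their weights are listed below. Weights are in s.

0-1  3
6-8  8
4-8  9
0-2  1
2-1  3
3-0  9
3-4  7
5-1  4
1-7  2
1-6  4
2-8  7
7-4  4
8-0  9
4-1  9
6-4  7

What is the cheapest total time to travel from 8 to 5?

Shortest distances from 8:
8: 0
2: 7  (via 8)
0: 8  (via 2)
6: 8  (via 8)
4: 9  (via 8)
1: 10  (via 2)
7: 12  (via 1)
5: 14  (via 1)
Shortest route: 8 → 2 → 1 → 5 = 14 s.

14 s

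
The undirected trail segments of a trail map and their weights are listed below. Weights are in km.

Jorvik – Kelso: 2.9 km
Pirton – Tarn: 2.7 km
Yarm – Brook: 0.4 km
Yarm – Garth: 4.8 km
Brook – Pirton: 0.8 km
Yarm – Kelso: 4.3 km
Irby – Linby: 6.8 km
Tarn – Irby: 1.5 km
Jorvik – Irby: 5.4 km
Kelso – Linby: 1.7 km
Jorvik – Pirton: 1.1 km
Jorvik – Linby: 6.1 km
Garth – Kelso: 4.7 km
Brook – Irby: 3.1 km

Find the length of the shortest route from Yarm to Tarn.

3.9 km

Settle nodes by increasing distance from Yarm:
Yarm: 0
Brook: 0.4  (via Yarm)
Pirton: 1.2  (via Brook)
Jorvik: 2.3  (via Pirton)
Irby: 3.5  (via Brook)
Tarn: 3.9  (via Pirton)
Shortest route: Yarm–Brook–Pirton–Tarn = 3.9 km.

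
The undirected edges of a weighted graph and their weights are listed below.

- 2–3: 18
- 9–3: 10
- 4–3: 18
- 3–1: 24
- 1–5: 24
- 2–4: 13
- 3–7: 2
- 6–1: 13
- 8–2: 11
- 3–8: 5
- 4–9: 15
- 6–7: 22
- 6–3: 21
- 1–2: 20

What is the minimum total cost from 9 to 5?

58

Settle nodes by increasing distance from 9:
9: 0
3: 10  (via 9)
7: 12  (via 3)
4: 15  (via 9)
8: 15  (via 3)
2: 26  (via 8)
6: 31  (via 3)
1: 34  (via 3)
5: 58  (via 1)
Shortest route: 9 → 3 → 1 → 5 = 58.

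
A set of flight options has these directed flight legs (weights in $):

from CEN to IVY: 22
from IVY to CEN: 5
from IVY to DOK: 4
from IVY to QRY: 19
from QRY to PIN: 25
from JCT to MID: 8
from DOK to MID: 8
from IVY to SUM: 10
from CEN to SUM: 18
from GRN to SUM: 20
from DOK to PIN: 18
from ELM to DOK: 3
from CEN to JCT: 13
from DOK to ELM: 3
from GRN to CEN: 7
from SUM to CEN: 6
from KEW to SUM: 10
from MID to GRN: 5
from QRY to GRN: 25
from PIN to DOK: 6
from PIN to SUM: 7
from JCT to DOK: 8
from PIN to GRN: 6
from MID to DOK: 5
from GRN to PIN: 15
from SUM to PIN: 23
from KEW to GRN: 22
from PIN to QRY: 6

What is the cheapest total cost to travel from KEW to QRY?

Compare a few routes:
KEW - SUM - CEN - IVY - QRY: 10+6+22+19 = 57
KEW - GRN - PIN - QRY: 22+15+6 = 43
KEW - SUM - CEN - JCT - DOK - PIN - QRY: 10+6+13+8+18+6 = 61
KEW - SUM - PIN - QRY: 10+23+6 = 39
The minimum is $39 via KEW - SUM - PIN - QRY.

$39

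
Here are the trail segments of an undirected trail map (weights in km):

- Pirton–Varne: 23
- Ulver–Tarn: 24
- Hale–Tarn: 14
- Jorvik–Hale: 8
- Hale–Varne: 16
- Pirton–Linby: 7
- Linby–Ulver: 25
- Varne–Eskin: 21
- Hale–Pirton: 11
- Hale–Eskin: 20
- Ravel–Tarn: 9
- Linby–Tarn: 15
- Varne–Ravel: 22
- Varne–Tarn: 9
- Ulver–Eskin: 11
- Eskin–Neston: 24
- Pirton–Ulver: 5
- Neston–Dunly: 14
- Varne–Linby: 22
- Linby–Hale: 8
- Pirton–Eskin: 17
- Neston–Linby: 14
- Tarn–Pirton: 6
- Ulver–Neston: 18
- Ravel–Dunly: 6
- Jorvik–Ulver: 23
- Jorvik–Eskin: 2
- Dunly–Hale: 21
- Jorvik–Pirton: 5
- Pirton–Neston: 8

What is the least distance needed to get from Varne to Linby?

Running Dijkstra from Varne:
Varne: 0
Tarn: 9  (via Varne)
Pirton: 15  (via Tarn)
Hale: 16  (via Varne)
Ravel: 18  (via Tarn)
Jorvik: 20  (via Pirton)
Ulver: 20  (via Pirton)
Eskin: 21  (via Varne)
Linby: 22  (via Varne)
Shortest route: Varne–Linby = 22 km.

22 km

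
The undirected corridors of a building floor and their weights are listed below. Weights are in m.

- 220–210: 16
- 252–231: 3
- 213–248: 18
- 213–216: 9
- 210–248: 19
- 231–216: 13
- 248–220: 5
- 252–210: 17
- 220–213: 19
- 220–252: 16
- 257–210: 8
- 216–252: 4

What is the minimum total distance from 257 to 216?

Enumerating some paths:
257–210–252–216: 8+17+4 = 29
257–210–252–231–216: 8+17+3+13 = 41
Cheapest is 257–210–252–216 at 29 m.

29 m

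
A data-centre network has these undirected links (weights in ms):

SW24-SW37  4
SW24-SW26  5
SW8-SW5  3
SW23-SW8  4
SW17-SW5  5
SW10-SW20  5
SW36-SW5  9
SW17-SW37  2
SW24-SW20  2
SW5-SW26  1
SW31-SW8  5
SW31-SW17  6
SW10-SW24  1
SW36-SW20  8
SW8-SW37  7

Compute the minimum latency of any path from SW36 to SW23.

16 ms

Candidate routes:
SW36 - SW5 - SW8 - SW23: 9+3+4 = 16
SW36 - SW20 - SW24 - SW26 - SW5 - SW8 - SW23: 8+2+5+1+3+4 = 23
Cheapest is SW36 - SW5 - SW8 - SW23 at 16 ms.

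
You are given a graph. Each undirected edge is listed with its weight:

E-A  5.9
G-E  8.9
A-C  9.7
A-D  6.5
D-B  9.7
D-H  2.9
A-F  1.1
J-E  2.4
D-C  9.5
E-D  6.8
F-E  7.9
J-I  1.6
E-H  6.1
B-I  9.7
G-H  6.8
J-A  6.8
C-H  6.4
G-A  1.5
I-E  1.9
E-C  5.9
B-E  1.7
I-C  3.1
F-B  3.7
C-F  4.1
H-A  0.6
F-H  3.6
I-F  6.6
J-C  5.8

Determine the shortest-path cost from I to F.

6.6

Compare a few routes:
I–F: 6.6 = 6.6
I–E–A–F: 1.9+5.9+1.1 = 8.9
I–E–B–F: 1.9+1.7+3.7 = 7.3
I–C–F: 3.1+4.1 = 7.2
Cheapest is I–F at 6.6.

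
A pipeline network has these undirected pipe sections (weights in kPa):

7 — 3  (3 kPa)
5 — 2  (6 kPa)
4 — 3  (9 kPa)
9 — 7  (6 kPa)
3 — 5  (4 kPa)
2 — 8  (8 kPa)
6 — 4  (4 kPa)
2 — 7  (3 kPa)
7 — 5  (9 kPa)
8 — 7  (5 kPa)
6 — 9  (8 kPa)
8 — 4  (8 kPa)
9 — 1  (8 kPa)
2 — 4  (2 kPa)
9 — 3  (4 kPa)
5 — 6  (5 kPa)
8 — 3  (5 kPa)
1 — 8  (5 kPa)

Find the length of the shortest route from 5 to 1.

Enumerating some paths:
5–3–8–1: 4+5+5 = 14
5–3–7–8–1: 4+3+5+5 = 17
5–3–9–1: 4+4+8 = 16
The minimum is 14 kPa via 5–3–8–1.

14 kPa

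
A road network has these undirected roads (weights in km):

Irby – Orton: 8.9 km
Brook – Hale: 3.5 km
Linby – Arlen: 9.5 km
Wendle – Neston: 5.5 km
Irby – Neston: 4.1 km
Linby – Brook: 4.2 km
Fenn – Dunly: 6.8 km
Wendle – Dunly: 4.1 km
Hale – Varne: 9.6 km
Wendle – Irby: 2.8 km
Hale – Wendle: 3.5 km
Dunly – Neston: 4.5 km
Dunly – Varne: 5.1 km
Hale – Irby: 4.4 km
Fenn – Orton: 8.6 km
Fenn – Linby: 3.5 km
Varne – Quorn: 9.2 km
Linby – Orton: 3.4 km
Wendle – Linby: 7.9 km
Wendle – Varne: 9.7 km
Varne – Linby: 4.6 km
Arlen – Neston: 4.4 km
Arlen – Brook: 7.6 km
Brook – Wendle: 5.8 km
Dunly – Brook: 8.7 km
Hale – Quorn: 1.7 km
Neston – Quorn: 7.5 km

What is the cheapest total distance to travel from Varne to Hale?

9.6 km

Settle nodes by increasing distance from Varne:
Varne: 0
Linby: 4.6  (via Varne)
Dunly: 5.1  (via Varne)
Orton: 8  (via Linby)
Fenn: 8.1  (via Linby)
Brook: 8.8  (via Linby)
Quorn: 9.2  (via Varne)
Wendle: 9.2  (via Dunly)
Hale: 9.6  (via Varne)
Shortest route: Varne–Hale = 9.6 km.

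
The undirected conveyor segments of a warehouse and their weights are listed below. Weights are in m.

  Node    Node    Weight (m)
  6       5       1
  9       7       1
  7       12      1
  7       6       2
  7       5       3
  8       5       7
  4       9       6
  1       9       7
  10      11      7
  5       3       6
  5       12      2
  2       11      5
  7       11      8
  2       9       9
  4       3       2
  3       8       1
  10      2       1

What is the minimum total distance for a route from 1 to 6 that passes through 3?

22 m

Best 1 to 3: 1 → 9 → 4 → 3 costing 15
Shortest 3→6: 3 → 5 → 6 = 7
Total via 3: 15 + 7 = 22 m.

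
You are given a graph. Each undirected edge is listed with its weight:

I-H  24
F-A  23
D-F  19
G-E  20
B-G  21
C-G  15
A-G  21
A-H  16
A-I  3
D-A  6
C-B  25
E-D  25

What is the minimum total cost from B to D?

48

Candidate routes:
B → G → E → D: 21+20+25 = 66
B → C → G → A → D: 25+15+21+6 = 67
B → G → A → D: 21+21+6 = 48
The minimum is 48 via B → G → A → D.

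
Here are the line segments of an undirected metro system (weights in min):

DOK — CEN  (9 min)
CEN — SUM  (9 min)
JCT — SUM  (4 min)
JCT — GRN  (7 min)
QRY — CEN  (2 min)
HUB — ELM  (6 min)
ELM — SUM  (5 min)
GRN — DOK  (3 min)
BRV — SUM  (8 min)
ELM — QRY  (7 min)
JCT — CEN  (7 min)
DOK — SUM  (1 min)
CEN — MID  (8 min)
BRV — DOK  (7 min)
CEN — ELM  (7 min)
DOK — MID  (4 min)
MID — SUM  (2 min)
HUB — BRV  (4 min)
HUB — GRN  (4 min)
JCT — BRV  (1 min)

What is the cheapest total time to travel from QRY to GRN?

Enumerating some paths:
QRY–ELM–SUM–DOK–GRN: 7+5+1+3 = 16
QRY–CEN–DOK–GRN: 2+9+3 = 14
QRY–CEN–SUM–DOK–GRN: 2+9+1+3 = 15
Cheapest is QRY–CEN–DOK–GRN at 14 min.

14 min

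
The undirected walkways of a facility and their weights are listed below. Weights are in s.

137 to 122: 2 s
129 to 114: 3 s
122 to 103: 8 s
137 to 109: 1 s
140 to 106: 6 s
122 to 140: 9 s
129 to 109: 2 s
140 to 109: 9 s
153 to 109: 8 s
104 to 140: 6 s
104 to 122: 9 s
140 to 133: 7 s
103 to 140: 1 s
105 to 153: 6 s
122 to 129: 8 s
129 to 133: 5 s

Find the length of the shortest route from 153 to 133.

15 s

Settle nodes by increasing distance from 153:
153: 0
105: 6  (via 153)
109: 8  (via 153)
137: 9  (via 109)
129: 10  (via 109)
122: 11  (via 137)
114: 13  (via 129)
133: 15  (via 129)
Shortest route: 153–109–129–133 = 15 s.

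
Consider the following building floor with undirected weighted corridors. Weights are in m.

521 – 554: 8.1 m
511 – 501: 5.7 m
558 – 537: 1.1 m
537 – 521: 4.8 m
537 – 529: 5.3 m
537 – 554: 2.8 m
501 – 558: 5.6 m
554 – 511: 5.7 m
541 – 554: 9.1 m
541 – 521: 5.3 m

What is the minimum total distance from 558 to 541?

Shortest distances from 558:
558: 0
537: 1.1  (via 558)
554: 3.9  (via 537)
501: 5.6  (via 558)
521: 5.9  (via 537)
529: 6.4  (via 537)
511: 9.6  (via 554)
541: 11.2  (via 521)
Shortest route: 558 → 537 → 521 → 541 = 11.2 m.

11.2 m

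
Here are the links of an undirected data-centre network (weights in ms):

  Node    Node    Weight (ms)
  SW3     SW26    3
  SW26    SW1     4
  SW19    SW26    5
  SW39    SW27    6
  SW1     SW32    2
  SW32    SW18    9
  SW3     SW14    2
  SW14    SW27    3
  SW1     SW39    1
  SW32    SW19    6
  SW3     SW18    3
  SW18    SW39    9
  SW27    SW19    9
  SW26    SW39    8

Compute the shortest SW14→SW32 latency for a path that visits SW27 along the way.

Shortest SW14→SW27: SW14 → SW27 = 3
Shortest SW27→SW32: SW27 → SW39 → SW1 → SW32 = 9
Total via SW27: 3 + 9 = 12 ms.

12 ms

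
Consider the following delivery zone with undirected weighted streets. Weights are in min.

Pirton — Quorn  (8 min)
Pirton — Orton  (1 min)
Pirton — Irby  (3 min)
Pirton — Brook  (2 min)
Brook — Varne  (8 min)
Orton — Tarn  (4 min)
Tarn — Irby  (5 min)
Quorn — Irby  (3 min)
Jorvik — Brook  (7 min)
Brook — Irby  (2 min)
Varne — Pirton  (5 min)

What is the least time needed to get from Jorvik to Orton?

10 min

Running Dijkstra from Jorvik:
Jorvik: 0
Brook: 7  (via Jorvik)
Pirton: 9  (via Brook)
Irby: 9  (via Brook)
Orton: 10  (via Pirton)
Shortest route: Jorvik → Brook → Pirton → Orton = 10 min.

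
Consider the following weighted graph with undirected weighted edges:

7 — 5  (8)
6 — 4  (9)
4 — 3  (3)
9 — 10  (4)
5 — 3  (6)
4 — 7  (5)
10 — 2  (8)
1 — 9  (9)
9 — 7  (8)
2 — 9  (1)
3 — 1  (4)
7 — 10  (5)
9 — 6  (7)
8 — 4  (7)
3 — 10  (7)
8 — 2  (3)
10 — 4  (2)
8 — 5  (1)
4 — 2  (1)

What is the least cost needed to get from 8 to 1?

Enumerating some paths:
8 - 4 - 3 - 1: 7+3+4 = 14
8 - 2 - 9 - 1: 3+1+9 = 13
8 - 5 - 3 - 1: 1+6+4 = 11
Cheapest is 8 - 5 - 3 - 1 at 11.

11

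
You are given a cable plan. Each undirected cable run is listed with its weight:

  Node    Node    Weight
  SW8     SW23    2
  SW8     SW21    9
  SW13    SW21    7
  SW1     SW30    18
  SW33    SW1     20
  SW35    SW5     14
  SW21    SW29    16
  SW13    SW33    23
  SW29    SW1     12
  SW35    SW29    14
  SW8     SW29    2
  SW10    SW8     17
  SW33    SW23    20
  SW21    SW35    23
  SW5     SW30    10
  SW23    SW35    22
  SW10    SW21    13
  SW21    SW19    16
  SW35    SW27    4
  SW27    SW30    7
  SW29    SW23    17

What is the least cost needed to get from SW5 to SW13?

44

Settle nodes by increasing distance from SW5:
SW5: 0
SW30: 10  (via SW5)
SW35: 14  (via SW5)
SW27: 17  (via SW30)
SW29: 28  (via SW35)
SW1: 28  (via SW30)
SW8: 30  (via SW29)
SW23: 32  (via SW8)
SW21: 37  (via SW35)
SW13: 44  (via SW21)
Shortest route: SW5 → SW35 → SW21 → SW13 = 44.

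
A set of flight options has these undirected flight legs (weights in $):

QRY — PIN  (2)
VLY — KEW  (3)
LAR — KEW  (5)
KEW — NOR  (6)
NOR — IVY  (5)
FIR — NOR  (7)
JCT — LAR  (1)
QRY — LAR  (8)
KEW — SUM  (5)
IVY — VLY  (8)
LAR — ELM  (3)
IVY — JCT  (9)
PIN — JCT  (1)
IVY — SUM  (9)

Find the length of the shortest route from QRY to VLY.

Shortest distances from QRY:
QRY: 0
PIN: 2  (via QRY)
JCT: 3  (via PIN)
LAR: 4  (via JCT)
ELM: 7  (via LAR)
KEW: 9  (via LAR)
VLY: 12  (via KEW)
Shortest route: QRY → PIN → JCT → LAR → KEW → VLY = $12.

$12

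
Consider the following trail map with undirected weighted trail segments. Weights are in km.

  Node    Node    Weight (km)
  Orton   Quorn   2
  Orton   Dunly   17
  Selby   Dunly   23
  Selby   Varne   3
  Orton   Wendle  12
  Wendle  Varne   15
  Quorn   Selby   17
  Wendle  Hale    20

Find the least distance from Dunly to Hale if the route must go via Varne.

Shortest Dunly→Varne: Dunly → Selby → Varne = 26
Shortest Varne→Hale: Varne → Wendle → Hale = 35
Total via Varne: 26 + 35 = 61 km.

61 km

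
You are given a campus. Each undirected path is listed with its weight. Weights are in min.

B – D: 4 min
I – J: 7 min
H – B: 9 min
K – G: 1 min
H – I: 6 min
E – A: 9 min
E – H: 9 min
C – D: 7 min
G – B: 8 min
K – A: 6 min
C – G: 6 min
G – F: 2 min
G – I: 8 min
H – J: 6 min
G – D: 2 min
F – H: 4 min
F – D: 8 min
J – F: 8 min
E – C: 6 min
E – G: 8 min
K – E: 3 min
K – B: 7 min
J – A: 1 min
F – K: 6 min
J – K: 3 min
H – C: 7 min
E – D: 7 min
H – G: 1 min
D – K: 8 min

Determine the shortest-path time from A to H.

6 min

Shortest distances from A:
A: 0
J: 1  (via A)
K: 4  (via J)
G: 5  (via K)
H: 6  (via G)
Shortest route: A–J–K–G–H = 6 min.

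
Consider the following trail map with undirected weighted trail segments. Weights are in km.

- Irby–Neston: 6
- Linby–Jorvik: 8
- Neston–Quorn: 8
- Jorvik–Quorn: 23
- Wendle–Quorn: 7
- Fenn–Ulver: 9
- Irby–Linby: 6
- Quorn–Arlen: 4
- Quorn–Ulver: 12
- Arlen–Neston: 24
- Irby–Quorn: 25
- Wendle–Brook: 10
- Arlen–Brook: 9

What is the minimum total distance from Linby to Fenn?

41 km

Compare a few routes:
Linby–Irby–Quorn–Ulver–Fenn: 6+25+12+9 = 52
Linby–Irby–Neston–Quorn–Ulver–Fenn: 6+6+8+12+9 = 41
Linby–Jorvik–Quorn–Ulver–Fenn: 8+23+12+9 = 52
Cheapest is Linby–Irby–Neston–Quorn–Ulver–Fenn at 41 km.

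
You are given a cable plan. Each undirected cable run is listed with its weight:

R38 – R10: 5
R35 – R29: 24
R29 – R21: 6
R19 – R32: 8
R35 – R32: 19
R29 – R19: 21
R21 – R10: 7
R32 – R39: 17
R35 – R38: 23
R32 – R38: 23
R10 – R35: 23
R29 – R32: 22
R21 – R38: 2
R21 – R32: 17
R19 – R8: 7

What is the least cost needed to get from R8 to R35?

34

Candidate routes:
R8–R19–R32–R35: 7+8+19 = 34
R8–R19–R32–R21–R38–R35: 7+8+17+2+23 = 57
R8–R19–R29–R35: 7+21+24 = 52
R8–R19–R29–R21–R38–R35: 7+21+6+2+23 = 59
Cheapest is R8–R19–R32–R35 at 34.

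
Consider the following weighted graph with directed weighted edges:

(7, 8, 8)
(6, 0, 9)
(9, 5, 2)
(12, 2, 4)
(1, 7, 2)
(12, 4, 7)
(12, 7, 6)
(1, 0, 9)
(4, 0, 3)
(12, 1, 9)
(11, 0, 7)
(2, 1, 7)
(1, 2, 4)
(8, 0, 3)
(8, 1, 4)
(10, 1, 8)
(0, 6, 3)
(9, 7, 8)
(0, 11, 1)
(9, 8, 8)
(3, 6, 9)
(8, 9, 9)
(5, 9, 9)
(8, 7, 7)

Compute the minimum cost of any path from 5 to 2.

Settle nodes by increasing distance from 5:
5: 0
9: 9  (via 5)
7: 17  (via 9)
8: 17  (via 9)
0: 20  (via 8)
1: 21  (via 8)
11: 21  (via 0)
6: 23  (via 0)
2: 25  (via 1)
Shortest route: 5 → 9 → 8 → 1 → 2 = 25.

25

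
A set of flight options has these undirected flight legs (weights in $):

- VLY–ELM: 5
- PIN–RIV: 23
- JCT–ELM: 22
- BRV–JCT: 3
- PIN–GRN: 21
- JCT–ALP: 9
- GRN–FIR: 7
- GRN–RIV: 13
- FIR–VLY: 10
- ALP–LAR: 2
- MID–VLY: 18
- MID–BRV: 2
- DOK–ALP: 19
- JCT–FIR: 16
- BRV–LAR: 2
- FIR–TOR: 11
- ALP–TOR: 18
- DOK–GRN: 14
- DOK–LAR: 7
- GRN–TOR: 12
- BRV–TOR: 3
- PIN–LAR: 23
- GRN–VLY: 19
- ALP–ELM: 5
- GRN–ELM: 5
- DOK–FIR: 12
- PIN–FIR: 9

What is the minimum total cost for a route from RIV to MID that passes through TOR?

$30

Shortest RIV→TOR: RIV–GRN–TOR = 25
Shortest TOR→MID: TOR–BRV–MID = 5
Total via TOR: 25 + 5 = $30.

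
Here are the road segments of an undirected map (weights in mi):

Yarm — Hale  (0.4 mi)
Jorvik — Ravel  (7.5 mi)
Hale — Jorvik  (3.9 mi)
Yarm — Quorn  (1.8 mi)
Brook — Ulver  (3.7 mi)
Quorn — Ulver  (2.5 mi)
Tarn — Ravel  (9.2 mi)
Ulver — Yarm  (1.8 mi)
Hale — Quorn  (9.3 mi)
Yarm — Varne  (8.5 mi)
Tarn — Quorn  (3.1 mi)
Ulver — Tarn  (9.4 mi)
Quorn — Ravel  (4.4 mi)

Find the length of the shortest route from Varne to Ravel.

14.7 mi

Running Dijkstra from Varne:
Varne: 0
Yarm: 8.5  (via Varne)
Hale: 8.9  (via Yarm)
Ulver: 10.3  (via Yarm)
Quorn: 10.3  (via Yarm)
Jorvik: 12.8  (via Hale)
Tarn: 13.4  (via Quorn)
Brook: 14  (via Ulver)
Ravel: 14.7  (via Quorn)
Shortest route: Varne–Yarm–Quorn–Ravel = 14.7 mi.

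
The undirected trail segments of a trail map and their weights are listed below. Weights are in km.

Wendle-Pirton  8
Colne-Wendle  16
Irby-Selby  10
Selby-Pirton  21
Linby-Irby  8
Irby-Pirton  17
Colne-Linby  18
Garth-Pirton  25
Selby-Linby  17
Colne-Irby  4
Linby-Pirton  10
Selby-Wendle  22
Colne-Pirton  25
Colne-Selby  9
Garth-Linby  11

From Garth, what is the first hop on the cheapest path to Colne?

Compare a few routes:
Garth - Linby - Selby - Colne: 11+17+9 = 37
Garth - Linby - Irby - Colne: 11+8+4 = 23
Garth - Linby - Colne: 11+18 = 29
The minimum is 23 km via Garth - Linby - Irby - Colne.
So from Garth the first move is to Linby.

Linby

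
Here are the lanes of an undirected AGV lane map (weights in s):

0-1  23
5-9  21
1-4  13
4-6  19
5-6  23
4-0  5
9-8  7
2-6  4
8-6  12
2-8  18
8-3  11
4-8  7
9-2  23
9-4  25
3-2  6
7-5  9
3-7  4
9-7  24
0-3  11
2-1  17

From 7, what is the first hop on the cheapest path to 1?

3

Candidate routes:
7 - 3 - 2 - 1: 4+6+17 = 27
7 - 3 - 0 - 4 - 1: 4+11+5+13 = 33
7 - 3 - 8 - 4 - 1: 4+11+7+13 = 35
Cheapest is 7 - 3 - 2 - 1 at 27 s.
So from 7 the first move is to 3.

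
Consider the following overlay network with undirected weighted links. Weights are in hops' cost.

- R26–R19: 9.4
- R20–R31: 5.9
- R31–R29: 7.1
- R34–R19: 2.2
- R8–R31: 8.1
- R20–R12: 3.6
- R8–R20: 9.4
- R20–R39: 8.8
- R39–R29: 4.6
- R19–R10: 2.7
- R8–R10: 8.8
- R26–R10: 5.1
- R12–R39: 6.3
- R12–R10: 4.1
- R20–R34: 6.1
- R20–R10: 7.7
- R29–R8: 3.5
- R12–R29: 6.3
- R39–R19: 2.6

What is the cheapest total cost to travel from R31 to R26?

18.7 hops' cost

Settle nodes by increasing distance from R31:
R31: 0
R20: 5.9  (via R31)
R29: 7.1  (via R31)
R8: 8.1  (via R31)
R12: 9.5  (via R20)
R39: 11.7  (via R29)
R34: 12  (via R20)
R10: 13.6  (via R20)
R19: 14.2  (via R34)
R26: 18.7  (via R10)
Shortest route: R31–R20–R10–R26 = 18.7 hops' cost.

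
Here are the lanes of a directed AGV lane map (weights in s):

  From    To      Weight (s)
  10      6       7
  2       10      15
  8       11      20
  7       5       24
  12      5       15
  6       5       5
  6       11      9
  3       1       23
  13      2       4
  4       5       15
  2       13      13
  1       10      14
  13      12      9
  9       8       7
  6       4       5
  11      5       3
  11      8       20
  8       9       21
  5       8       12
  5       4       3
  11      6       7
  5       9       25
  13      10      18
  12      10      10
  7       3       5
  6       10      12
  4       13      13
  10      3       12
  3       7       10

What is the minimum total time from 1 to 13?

39 s

Shortest distances from 1:
1: 0
10: 14  (via 1)
6: 21  (via 10)
3: 26  (via 10)
4: 26  (via 6)
5: 26  (via 6)
11: 30  (via 6)
7: 36  (via 3)
8: 38  (via 5)
13: 39  (via 4)
Shortest route: 1–10–6–4–13 = 39 s.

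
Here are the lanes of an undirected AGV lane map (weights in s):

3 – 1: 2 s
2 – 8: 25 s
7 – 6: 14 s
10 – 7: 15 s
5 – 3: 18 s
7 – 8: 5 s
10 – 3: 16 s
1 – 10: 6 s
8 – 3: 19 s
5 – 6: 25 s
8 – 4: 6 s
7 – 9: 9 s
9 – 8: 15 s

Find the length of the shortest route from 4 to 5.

43 s

Settle nodes by increasing distance from 4:
4: 0
8: 6  (via 4)
7: 11  (via 8)
9: 20  (via 7)
3: 25  (via 8)
6: 25  (via 7)
10: 26  (via 7)
1: 27  (via 3)
2: 31  (via 8)
5: 43  (via 3)
Shortest route: 4–8–3–5 = 43 s.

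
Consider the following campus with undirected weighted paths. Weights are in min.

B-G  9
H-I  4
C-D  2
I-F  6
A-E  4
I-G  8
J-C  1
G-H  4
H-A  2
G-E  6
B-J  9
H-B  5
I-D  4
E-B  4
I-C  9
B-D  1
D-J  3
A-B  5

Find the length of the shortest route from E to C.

Shortest distances from E:
E: 0
A: 4  (via E)
B: 4  (via E)
D: 5  (via B)
G: 6  (via E)
H: 6  (via A)
C: 7  (via D)
Shortest route: E–B–D–C = 7 min.

7 min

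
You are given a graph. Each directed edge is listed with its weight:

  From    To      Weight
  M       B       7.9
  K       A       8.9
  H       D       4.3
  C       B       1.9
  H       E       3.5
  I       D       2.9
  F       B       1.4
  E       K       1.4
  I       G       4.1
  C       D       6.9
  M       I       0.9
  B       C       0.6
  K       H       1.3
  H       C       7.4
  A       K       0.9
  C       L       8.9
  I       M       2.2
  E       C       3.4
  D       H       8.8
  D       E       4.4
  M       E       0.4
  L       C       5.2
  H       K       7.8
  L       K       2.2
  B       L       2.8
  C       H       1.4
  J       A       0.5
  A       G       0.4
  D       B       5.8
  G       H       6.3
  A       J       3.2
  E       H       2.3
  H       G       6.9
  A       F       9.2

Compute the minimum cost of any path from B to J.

17.1

Compare a few routes:
B–L–K–A–J: 2.8+2.2+8.9+3.2 = 17.1
B–C–H–E–K–A–J: 0.6+1.4+3.5+1.4+8.9+3.2 = 19
Cheapest is B–L–K–A–J at 17.1.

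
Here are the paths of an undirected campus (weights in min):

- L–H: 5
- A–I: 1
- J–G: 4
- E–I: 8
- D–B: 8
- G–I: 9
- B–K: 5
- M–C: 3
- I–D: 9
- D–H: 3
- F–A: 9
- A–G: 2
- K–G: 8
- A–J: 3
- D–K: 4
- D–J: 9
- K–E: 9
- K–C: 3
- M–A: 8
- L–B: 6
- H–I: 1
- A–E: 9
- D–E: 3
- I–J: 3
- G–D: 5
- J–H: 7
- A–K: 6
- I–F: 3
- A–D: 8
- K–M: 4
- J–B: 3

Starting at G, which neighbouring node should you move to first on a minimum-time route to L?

Compare a few routes:
G - J - I - H - L: 4+3+1+5 = 13
G - D - H - L: 5+3+5 = 13
G - J - B - L: 4+3+6 = 13
G - A - I - H - L: 2+1+1+5 = 9
The minimum is 9 min via G - A - I - H - L.
So from G the first move is to A.

A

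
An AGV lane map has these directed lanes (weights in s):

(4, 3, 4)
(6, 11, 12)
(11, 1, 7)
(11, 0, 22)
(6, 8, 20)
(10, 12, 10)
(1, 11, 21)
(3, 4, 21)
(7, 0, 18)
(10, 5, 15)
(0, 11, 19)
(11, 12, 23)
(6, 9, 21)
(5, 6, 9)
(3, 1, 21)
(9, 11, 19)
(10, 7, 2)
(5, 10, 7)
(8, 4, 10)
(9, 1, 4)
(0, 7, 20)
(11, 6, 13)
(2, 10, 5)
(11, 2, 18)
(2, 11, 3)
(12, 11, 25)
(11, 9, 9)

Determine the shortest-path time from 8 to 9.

65 s

Shortest distances from 8:
8: 0
4: 10  (via 8)
3: 14  (via 4)
1: 35  (via 3)
11: 56  (via 1)
9: 65  (via 11)
Shortest route: 8 → 4 → 3 → 1 → 11 → 9 = 65 s.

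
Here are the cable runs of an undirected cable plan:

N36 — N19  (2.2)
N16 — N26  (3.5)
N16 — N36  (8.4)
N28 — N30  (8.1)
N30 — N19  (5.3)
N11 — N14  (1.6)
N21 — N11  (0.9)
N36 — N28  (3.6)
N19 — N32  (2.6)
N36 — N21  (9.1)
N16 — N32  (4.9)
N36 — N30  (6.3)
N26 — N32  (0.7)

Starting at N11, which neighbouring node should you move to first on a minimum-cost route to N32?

N21

Enumerating some paths:
N11 - N21 - N36 - N19 - N32: 0.9+9.1+2.2+2.6 = 14.8
N11 - N21 - N36 - N16 - N32: 0.9+9.1+8.4+4.9 = 23.3
N11 - N21 - N36 - N16 - N26 - N32: 0.9+9.1+8.4+3.5+0.7 = 22.6
Cheapest is N11 - N21 - N36 - N19 - N32 at 14.8.
So from N11 the first move is to N21.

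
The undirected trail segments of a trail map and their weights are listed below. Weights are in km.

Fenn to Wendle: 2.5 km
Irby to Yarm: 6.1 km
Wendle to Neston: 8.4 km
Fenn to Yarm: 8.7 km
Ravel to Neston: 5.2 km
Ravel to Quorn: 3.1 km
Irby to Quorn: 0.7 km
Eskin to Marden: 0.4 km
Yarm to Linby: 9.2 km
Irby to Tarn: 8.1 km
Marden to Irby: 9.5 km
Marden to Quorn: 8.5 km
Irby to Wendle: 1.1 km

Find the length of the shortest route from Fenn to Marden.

Running Dijkstra from Fenn:
Fenn: 0
Wendle: 2.5  (via Fenn)
Irby: 3.6  (via Wendle)
Quorn: 4.3  (via Irby)
Ravel: 7.4  (via Quorn)
Yarm: 8.7  (via Fenn)
Neston: 10.9  (via Wendle)
Tarn: 11.7  (via Irby)
Marden: 12.8  (via Quorn)
Shortest route: Fenn–Wendle–Irby–Quorn–Marden = 12.8 km.

12.8 km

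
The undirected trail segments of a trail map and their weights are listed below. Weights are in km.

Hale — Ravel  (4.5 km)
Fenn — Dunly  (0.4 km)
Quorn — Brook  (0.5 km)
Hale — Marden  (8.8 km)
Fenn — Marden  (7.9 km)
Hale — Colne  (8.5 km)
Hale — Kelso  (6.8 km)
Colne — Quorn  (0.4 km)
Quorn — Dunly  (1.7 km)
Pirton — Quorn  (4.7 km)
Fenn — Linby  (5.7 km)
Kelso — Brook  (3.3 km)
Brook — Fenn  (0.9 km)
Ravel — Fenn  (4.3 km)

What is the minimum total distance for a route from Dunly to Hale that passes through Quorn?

Best Dunly to Quorn: Dunly → Quorn costing 1.7
Best Quorn to Hale: Quorn → Colne → Hale costing 8.9
Total via Quorn: 1.7 + 8.9 = 10.6 km.

10.6 km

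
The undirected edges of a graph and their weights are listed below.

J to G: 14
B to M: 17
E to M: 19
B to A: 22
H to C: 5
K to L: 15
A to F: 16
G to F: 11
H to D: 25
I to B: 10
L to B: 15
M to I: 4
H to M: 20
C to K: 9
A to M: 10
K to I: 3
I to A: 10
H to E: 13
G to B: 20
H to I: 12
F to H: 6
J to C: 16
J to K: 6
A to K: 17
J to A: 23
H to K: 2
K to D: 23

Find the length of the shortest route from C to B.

20

Settle nodes by increasing distance from C:
C: 0
H: 5  (via C)
K: 7  (via H)
I: 10  (via K)
F: 11  (via H)
J: 13  (via K)
M: 14  (via I)
E: 18  (via H)
A: 20  (via I)
B: 20  (via I)
Shortest route: C–H–K–I–B = 20.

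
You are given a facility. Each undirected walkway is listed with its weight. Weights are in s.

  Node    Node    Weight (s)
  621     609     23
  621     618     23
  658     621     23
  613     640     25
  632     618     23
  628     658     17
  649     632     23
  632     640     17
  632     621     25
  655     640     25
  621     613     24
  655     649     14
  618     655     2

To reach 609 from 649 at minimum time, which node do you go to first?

Enumerating some paths:
649 - 632 - 621 - 609: 23+25+23 = 71
649 - 655 - 618 - 621 - 609: 14+2+23+23 = 62
Cheapest is 649 - 655 - 618 - 621 - 609 at 62 s.
So from 649 the first move is to 655.

655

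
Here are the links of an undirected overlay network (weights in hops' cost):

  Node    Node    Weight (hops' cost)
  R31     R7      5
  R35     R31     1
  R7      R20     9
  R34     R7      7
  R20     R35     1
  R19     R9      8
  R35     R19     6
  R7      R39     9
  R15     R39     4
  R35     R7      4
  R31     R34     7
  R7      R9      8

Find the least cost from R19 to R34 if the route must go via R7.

17 hops' cost

Best R19 to R7: R19 → R35 → R7 costing 10
Best R7 to R34: R7 → R34 costing 7
Total via R7: 10 + 7 = 17 hops' cost.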